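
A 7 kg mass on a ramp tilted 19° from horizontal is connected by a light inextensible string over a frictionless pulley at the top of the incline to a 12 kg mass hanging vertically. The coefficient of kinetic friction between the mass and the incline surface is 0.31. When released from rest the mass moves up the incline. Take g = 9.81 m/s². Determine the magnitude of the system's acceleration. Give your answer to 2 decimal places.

For the mass on the incline: the weight component along the slope is m₁g sin 19° = 7 × 9.81 × 0.3256 = 22.359 N and the normal force is N = m₁g cos 19° = 64.929 N.
Kinetic friction opposes the mass's motion up the incline: f = μN = 0.31 × 64.929 = 20.128 N acting down the slope.
Newton's second law for the mass (up-slope positive): T − 22.359 − 20.128 = 7 a. For the hanging mass (downward positive): 12 × 9.81 − T = 12 a.
Adding the two equations eliminates T: 75.233 = 19 a, so a = 3.9596 m/s².

3.96 m/s²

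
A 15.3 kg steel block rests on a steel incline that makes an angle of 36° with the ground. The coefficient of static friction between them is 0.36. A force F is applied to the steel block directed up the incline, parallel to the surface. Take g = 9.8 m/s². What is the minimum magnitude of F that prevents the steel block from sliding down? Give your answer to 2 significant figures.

44 N

The normal force is N = mg cos 36° = 121.304 N. With F at its minimum the steel block is on the verge of sliding down, so static friction is at its maximum μ_s N = 0.36 × 121.304 = 43.669 N and acts up the slope.
Equilibrium along the incline: F + μ_s N = mg sin 36°, so F = 88.133 − 43.669 = 44.464 N.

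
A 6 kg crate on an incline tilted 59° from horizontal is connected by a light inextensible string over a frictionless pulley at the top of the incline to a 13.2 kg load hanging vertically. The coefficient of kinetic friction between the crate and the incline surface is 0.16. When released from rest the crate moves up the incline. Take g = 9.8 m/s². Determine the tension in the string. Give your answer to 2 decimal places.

78.41 N

For the crate on the incline: the weight component along the slope is m₁g sin 59° = 6 × 9.8 × 0.8572 = 50.403 N and the normal force is N = m₁g cos 59° = 30.284 N.
Kinetic friction opposes the crate's motion up the incline: f = μN = 0.16 × 30.284 = 4.845 N acting down the slope.
Newton's second law for the crate (up-slope positive): T − 50.403 − 4.845 = 6 a. For the hanging load (downward positive): 13.2 × 9.8 − T = 13.2 a.
Adding the two equations eliminates T: 74.112 = 19.2 a, so a = 3.8600 m/s².
Then from the hanging load's equation, T = 13.2 × (9.8 − 3.8600) = 78.408 N.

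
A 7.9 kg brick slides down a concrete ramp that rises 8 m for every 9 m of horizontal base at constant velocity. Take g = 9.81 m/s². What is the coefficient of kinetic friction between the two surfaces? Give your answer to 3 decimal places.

0.889

At constant velocity the net force along the incline is zero: mg sin 41.63° = μ mg cos 41.63°.
So μ = tan 41.63° = 0.6644 / 0.7474 = 0.8889.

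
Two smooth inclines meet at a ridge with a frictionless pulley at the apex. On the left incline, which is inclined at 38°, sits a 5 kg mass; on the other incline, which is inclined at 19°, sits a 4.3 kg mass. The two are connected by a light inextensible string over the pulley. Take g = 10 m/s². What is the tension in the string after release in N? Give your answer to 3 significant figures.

Resolve each weight along its own incline: the 5 kg mass has component 5 × 10 × sin 38° = 30.783 N down its slope, and the 4.3 kg mass has 4.3 × 10 × sin 19° = 13.999 N down its slope.
The 5 kg side's 30.783 N exceeds the other side's 13.999 N, so that mass slides down and the 4.3 kg mass slides up. Taking that direction as positive, Newton's second law for the whole system gives 30.783 − 13.999 = (5 + 4.3) a, so a = 16.784 / 9.3 = 1.8047 m/s².
For the 4.3 kg mass (up-slope positive): T − 13.999 = 4.3 × 1.8047, so T = 21.759 N.

21.8 N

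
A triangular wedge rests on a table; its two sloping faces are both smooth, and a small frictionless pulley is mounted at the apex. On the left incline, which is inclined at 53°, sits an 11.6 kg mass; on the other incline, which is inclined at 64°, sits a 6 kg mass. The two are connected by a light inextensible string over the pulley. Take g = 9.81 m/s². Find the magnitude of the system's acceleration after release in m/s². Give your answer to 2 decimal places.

Resolve each weight along its own incline: the 11.6 kg mass has component 11.6 × 9.81 × sin 53° = 90.882 N down its slope, and the 6 kg mass has 6 × 9.81 × sin 64° = 52.903 N down its slope.
The 11.6 kg side's 90.882 N exceeds the other side's 52.903 N, so that mass slides down and the 6 kg mass slides up. Taking that direction as positive, Newton's second law for the whole system gives 90.882 − 52.903 = (11.6 + 6) a, so a = 37.979 / 17.6 = 2.1579 m/s².

2.16 m/s²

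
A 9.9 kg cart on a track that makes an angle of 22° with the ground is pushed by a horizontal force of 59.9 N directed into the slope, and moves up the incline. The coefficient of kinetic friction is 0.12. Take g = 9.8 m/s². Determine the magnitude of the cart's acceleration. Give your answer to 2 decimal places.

0.58 m/s²

The horizontal push has components F cos 22° = 59.9 × 0.9272 = 55.539 N up the incline and F sin 22° = 59.9 × 0.3746 = 22.439 N pressing into the surface.
The normal force is therefore N = mg cos 22° + F sin 22° = 89.957 + 22.439 = 112.396 N, and kinetic friction down the slope is μN = 0.12 × 112.396 = 13.488 N.
Along the incline: F cos 22° − mg sin 22° − μN = ma, so 55.539 − 36.344 − 13.488 = 9.9 a, giving a = 0.5765 m/s².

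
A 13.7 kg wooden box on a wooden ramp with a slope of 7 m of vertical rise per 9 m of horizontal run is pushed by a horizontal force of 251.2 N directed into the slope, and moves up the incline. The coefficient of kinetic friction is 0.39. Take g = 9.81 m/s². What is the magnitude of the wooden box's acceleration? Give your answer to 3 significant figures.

1.04 m/s²

The horizontal push has components F cos 37.87° = 251.2 × 0.7894 = 198.297 N up the incline and F sin 37.87° = 251.2 × 0.6139 = 154.212 N pressing into the surface.
The normal force is therefore N = mg cos 37.87° + F sin 37.87° = 106.093 + 154.212 = 260.305 N, and kinetic friction down the slope is μN = 0.39 × 260.305 = 101.519 N.
Along the incline: F cos 37.87° − mg sin 37.87° − μN = ma, so 198.297 − 82.506 − 101.519 = 13.7 a, giving a = 1.0418 m/s².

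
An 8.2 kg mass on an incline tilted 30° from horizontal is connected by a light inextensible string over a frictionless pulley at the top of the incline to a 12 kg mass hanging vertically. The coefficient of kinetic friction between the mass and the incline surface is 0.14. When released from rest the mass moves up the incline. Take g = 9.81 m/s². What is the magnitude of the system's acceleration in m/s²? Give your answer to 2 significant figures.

For the mass on the incline: the weight component along the slope is m₁g sin 30° = 8.2 × 9.81 × 0.5000 = 40.221 N and the normal force is N = m₁g cos 30° = 69.665 N.
Kinetic friction opposes the mass's motion up the incline: f = μN = 0.14 × 69.665 = 9.753 N acting down the slope.
Newton's second law for the mass (up-slope positive): T − 40.221 − 9.753 = 8.2 a. For the hanging mass (downward positive): 12 × 9.81 − T = 12 a.
Adding the two equations eliminates T: 67.746 = 20.2 a, so a = 3.3538 m/s².

3.4 m/s²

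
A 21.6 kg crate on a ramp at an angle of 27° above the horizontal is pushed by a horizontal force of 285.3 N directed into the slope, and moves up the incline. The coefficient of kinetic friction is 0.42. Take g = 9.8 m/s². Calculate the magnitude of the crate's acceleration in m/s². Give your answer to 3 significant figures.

1.13 m/s²

The horizontal push has components F cos 27° = 285.3 × 0.8910 = 254.202 N up the incline and F sin 27° = 285.3 × 0.4540 = 129.526 N pressing into the surface.
The normal force is therefore N = mg cos 27° + F sin 27° = 188.607 + 129.526 = 318.133 N, and kinetic friction down the slope is μN = 0.42 × 318.133 = 133.616 N.
Along the incline: F cos 27° − mg sin 27° − μN = ma, so 254.202 − 96.103 − 133.616 = 21.6 a, giving a = 1.1335 m/s².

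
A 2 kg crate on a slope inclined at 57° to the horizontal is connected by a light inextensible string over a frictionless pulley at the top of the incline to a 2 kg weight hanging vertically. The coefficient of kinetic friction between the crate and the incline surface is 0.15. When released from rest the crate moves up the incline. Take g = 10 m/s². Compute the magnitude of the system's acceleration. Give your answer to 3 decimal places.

0.398 m/s²

For the crate on the incline: the weight component along the slope is m₁g sin 57° = 2 × 10 × 0.8387 = 16.774 N and the normal force is N = m₁g cos 57° = 10.893 N.
Kinetic friction opposes the crate's motion up the incline: f = μN = 0.15 × 10.893 = 1.634 N acting down the slope.
Newton's second law for the crate (up-slope positive): T − 16.774 − 1.634 = 2 a. For the hanging weight (downward positive): 2 × 10 − T = 2 a.
Adding the two equations eliminates T: 1.592 = 4 a, so a = 0.3980 m/s².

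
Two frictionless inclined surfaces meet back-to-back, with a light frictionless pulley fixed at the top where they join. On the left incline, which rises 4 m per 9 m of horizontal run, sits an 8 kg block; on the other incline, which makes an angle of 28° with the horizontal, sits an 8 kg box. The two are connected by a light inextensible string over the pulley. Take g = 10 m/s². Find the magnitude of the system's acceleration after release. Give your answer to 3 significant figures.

0.317 m/s²

Resolve each weight along its own incline: the 8 kg mass has component 8 × 10 × sin 23.96° = 32.491 N down its slope, and the 8 kg mass has 8 × 10 × sin 28° = 37.558 N down its slope.
The 8 kg side's 37.558 N exceeds the other side's 32.491 N, so that mass slides down and the 8 kg mass slides up. Taking that direction as positive, Newton's second law for the whole system gives 37.558 − 32.491 = (8 + 8) a, so a = 5.067 / 16 = 0.3167 m/s².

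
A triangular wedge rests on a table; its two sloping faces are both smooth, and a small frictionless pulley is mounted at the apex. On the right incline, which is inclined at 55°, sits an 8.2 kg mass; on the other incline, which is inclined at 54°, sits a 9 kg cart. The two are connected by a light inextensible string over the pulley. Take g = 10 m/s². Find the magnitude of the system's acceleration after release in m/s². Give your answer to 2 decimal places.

0.33 m/s²

Resolve each weight along its own incline: the 8.2 kg mass has component 8.2 × 10 × sin 55° = 67.170 N down its slope, and the 9 kg mass has 9 × 10 × sin 54° = 72.812 N down its slope.
The 9 kg side's 72.812 N exceeds the other side's 67.170 N, so that mass slides down and the 8.2 kg mass slides up. Taking that direction as positive, Newton's second law for the whole system gives 72.812 − 67.170 = (8.2 + 9) a, so a = 5.642 / 17.2 = 0.3280 m/s².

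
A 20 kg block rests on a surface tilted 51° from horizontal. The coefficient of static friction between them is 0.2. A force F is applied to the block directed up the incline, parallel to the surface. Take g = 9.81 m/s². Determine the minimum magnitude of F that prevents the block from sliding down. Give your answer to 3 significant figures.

128 N

The normal force is N = mg cos 51° = 123.473 N. With F at its minimum the block is on the verge of sliding down, so static friction is at its maximum μ_s N = 0.2 × 123.473 = 24.695 N and acts up the slope.
Equilibrium along the incline: F + μ_s N = mg sin 51°, so F = 152.476 − 24.695 = 127.781 N.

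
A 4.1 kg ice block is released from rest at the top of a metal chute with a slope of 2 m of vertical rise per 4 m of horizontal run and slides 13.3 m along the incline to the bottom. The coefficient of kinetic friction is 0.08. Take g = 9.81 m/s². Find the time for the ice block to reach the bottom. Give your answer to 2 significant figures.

The weight component along the incline is mg sin 26.57° = 17.987 N and the normal force is N = mg cos 26.57° = 35.975 N.
Friction up the slope is f = μN = 0.08 × 35.975 = 2.878 N, so the net downslope force is 17.987 − 2.878 = 15.109 N and a = 15.109 / 4.1 = 3.6851 m/s².
Starting from rest, L = ½at², so t = √(2L/a) = √(2 × 13.3 / 3.6851) = 2.6867 s.

2.7 s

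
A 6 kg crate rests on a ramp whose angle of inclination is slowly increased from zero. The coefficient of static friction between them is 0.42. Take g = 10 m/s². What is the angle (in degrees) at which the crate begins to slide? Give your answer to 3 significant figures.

At the threshold of sliding, static friction is at its maximum μ_s N and exactly balances the weight component along the incline: mg sin θ = μ_s mg cos θ.
Hence tan θ = μ_s = 0.42, so θ = arctan(0.42) = 22.7824°.

22.8°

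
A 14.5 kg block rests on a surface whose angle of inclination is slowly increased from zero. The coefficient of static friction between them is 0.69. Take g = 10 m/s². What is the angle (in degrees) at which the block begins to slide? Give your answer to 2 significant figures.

At the threshold of sliding, static friction is at its maximum μ_s N and exactly balances the weight component along the incline: mg sin θ = μ_s mg cos θ.
Hence tan θ = μ_s = 0.69, so θ = arctan(0.69) = 34.6057°.

35°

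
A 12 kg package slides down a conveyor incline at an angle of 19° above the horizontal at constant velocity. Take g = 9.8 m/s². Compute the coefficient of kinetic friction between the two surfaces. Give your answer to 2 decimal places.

At constant velocity the net force along the incline is zero: mg sin 19° = μ mg cos 19°.
So μ = tan 19° = 0.3256 / 0.9455 = 0.3444.

0.34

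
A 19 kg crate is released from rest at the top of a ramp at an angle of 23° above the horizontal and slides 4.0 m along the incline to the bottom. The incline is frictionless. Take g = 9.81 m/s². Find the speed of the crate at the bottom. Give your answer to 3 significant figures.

The weight component along the incline is mg sin 23° = 72.828 N and the normal force is N = mg cos 23° = 171.573 N.
With no friction, a = g sin 23° = 3.8331 m/s².
Starting from rest over a distance of 4.0 m, v² = 2aL = 2 × 3.8331 × 4.0 = 30.6648, so v = 5.5376 m/s.

5.54 m/s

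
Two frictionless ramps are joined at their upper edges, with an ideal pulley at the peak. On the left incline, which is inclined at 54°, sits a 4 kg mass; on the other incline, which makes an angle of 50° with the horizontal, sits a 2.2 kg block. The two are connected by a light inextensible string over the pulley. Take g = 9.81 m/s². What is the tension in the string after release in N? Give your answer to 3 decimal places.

Resolve each weight along its own incline: the 4 kg mass has component 4 × 9.81 × sin 54° = 31.746 N down its slope, and the 2.2 kg mass has 2.2 × 9.81 × sin 50° = 16.533 N down its slope.
The 4 kg side's 31.746 N exceeds the other side's 16.533 N, so that mass slides down and the 2.2 kg mass slides up. Taking that direction as positive, Newton's second law for the whole system gives 31.746 − 16.533 = (4 + 2.2) a, so a = 15.213 / 6.2 = 2.4537 m/s².
For the 2.2 kg mass (up-slope positive): T − 16.533 = 2.2 × 2.4537, so T = 21.931 N.

21.931 N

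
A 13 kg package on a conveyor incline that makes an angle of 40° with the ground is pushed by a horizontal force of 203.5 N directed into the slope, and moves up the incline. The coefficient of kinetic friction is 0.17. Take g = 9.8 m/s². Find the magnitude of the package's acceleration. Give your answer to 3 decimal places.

The horizontal push has components F cos 40° = 203.5 × 0.7660 = 155.881 N up the incline and F sin 40° = 203.5 × 0.6428 = 130.810 N pressing into the surface.
The normal force is therefore N = mg cos 40° + F sin 40° = 97.588 + 130.810 = 228.398 N, and kinetic friction down the slope is μN = 0.17 × 228.398 = 38.828 N.
Along the incline: F cos 40° − mg sin 40° − μN = ma, so 155.881 − 81.893 − 38.828 = 13 a, giving a = 2.7046 m/s².

2.705 m/s²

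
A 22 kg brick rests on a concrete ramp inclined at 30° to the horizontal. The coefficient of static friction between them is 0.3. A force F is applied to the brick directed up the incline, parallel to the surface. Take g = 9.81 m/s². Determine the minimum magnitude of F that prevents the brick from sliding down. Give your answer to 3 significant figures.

51.8 N

The normal force is N = mg cos 30° = 186.906 N. With F at its minimum the brick is on the verge of sliding down, so static friction is at its maximum μ_s N = 0.3 × 186.906 = 56.072 N and acts up the slope.
Equilibrium along the incline: F + μ_s N = mg sin 30°, so F = 107.910 − 56.072 = 51.838 N.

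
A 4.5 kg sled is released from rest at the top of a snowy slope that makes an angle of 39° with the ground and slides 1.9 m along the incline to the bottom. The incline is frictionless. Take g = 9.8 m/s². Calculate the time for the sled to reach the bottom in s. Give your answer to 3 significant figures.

0.785 s

The weight component along the incline is mg sin 39° = 27.753 N and the normal force is N = mg cos 39° = 34.272 N.
With no friction, a = g sin 39° = 6.1673 m/s².
Starting from rest, L = ½at², so t = √(2L/a) = √(2 × 1.9 / 6.1673) = 0.7850 s.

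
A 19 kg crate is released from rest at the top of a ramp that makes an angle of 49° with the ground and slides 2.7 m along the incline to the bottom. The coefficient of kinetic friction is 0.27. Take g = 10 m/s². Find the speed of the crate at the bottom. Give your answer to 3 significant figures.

5.58 m/s

The weight component along the incline is mg sin 49° = 143.395 N and the normal force is N = mg cos 49° = 124.651 N.
Friction up the slope is f = μN = 0.27 × 124.651 = 33.656 N, so the net downslope force is 143.395 − 33.656 = 109.739 N and a = 109.739 / 19 = 5.7757 m/s².
Starting from rest over a distance of 2.7 m, v² = 2aL = 2 × 5.7757 × 2.7 = 31.1888, so v = 5.5847 m/s.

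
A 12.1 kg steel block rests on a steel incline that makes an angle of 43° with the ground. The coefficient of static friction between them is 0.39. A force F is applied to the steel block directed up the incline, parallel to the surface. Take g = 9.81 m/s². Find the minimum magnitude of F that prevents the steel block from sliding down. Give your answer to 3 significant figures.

47.1 N

The normal force is N = mg cos 43° = 86.812 N. With F at its minimum the steel block is on the verge of sliding down, so static friction is at its maximum μ_s N = 0.39 × 86.812 = 33.857 N and acts up the slope.
Equilibrium along the incline: F + μ_s N = mg sin 43°, so F = 80.954 − 33.857 = 47.097 N.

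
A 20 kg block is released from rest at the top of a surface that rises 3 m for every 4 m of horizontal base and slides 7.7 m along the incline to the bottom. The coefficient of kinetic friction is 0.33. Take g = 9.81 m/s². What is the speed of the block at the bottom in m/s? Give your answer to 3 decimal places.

7.125 m/s

The weight component along the incline is mg sin 36.87° = 117.720 N and the normal force is N = mg cos 36.87° = 156.960 N.
Friction up the slope is f = μN = 0.33 × 156.960 = 51.797 N, so the net downslope force is 117.720 − 51.797 = 65.923 N and a = 65.923 / 20 = 3.2961 m/s².
Starting from rest over a distance of 7.7 m, v² = 2aL = 2 × 3.2961 × 7.7 = 50.7599, so v = 7.1246 m/s.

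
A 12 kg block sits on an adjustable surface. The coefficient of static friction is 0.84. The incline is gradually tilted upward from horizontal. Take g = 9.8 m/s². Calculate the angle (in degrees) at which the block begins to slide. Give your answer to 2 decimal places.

40.03°

At the threshold of sliding, static friction is at its maximum μ_s N and exactly balances the weight component along the incline: mg sin θ = μ_s mg cos θ.
Hence tan θ = μ_s = 0.84, so θ = arctan(0.84) = 40.0303°.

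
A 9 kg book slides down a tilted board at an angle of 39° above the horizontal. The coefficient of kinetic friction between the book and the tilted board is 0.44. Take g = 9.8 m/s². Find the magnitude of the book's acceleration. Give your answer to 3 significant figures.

2.82 m/s²

Resolving the weight along the incline: the component pulling the book down the slope is mg sin 39° = 9 × 9.8 × 0.6293 = 55.504 N, and the normal force is N = mg cos 39° = 9 × 9.8 × 0.7771 = 68.540 N.
Kinetic friction acts up the slope with magnitude f = μN = 0.44 × 68.540 = 30.158 N.
Net force along the incline is 55.504 − 30.158 = 25.346 N, so a = 25.346 / 9 = 2.8162 m/s².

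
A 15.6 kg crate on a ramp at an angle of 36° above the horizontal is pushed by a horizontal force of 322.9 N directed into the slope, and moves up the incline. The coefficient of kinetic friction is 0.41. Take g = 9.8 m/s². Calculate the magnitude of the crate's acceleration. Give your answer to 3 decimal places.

2.746 m/s²

The horizontal push has components F cos 36° = 322.9 × 0.8090 = 261.226 N up the incline and F sin 36° = 322.9 × 0.5878 = 189.801 N pressing into the surface.
The normal force is therefore N = mg cos 36° + F sin 36° = 123.680 + 189.801 = 313.481 N, and kinetic friction down the slope is μN = 0.41 × 313.481 = 128.527 N.
Along the incline: F cos 36° − mg sin 36° − μN = ma, so 261.226 − 89.863 − 128.527 = 15.6 a, giving a = 2.7459 m/s².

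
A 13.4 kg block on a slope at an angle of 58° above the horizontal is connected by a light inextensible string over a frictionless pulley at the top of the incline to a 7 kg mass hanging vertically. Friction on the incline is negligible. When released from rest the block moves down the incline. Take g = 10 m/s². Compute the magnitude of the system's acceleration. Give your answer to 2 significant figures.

For the block on the incline: the weight component along the slope is m₁g sin 58° = 13.4 × 10 × 0.8480 = 113.632 N and the normal force is N = m₁g cos 58° = 71.009 N.
Newton's second law for the block (down-slope positive): 113.632 − T = 13.4 a. For the hanging mass (upward positive): T − 7 × 10 = 7 a.
Adding the two equations eliminates T: 43.632 = 20.4 a, so a = 2.1388 m/s².

2.1 m/s²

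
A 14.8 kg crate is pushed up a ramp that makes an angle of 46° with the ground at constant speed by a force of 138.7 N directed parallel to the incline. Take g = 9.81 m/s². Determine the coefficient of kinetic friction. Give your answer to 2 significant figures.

0.34

At constant speed ΣF = 0 along the incline. The applied 138.7 N acts up the slope; the weight component mg sin 46° = 104.440 N and kinetic friction μN both act down the slope.
So 138.7 = 104.440 + μ × 100.856, giving μ = (138.7 − 104.440) / 100.856 = 0.3397.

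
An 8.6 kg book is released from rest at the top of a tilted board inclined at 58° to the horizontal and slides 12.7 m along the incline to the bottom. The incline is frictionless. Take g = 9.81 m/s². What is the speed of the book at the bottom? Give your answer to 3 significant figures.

The weight component along the incline is mg sin 58° = 71.546 N and the normal force is N = mg cos 58° = 44.707 N.
With no friction, a = g sin 58° = 8.3194 m/s².
Starting from rest over a distance of 12.7 m, v² = 2aL = 2 × 8.3194 × 12.7 = 211.3128, so v = 14.5366 m/s.

14.5 m/s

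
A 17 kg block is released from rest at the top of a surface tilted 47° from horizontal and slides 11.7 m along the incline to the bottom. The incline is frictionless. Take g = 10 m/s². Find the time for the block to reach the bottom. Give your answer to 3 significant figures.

The weight component along the incline is mg sin 47° = 124.330 N and the normal force is N = mg cos 47° = 115.940 N.
With no friction, a = g sin 47° = 7.3135 m/s².
Starting from rest, L = ½at², so t = √(2L/a) = √(2 × 11.7 / 7.3135) = 1.7887 s.

1.79 s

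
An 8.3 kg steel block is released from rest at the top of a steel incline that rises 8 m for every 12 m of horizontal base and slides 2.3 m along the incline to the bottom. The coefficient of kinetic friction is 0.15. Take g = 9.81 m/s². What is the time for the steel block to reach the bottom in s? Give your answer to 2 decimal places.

1.04 s

The weight component along the incline is mg sin 33.69° = 45.165 N and the normal force is N = mg cos 33.69° = 67.748 N.
Friction up the slope is f = μN = 0.15 × 67.748 = 10.162 N, so the net downslope force is 45.165 − 10.162 = 35.003 N and a = 35.003 / 8.3 = 4.2172 m/s².
Starting from rest, L = ½at², so t = √(2L/a) = √(2 × 2.3 / 4.2172) = 1.0444 s.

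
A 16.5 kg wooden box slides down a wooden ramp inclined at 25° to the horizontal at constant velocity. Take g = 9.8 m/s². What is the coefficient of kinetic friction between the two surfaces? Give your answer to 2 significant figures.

At constant velocity the net force along the incline is zero: mg sin 25° = μ mg cos 25°.
So μ = tan 25° = 0.4226 / 0.9063 = 0.4663.

0.47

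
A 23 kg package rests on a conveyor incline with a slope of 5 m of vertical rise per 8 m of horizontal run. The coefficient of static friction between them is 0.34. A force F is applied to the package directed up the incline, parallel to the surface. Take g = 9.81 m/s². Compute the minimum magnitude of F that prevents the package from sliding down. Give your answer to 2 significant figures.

The normal force is N = mg cos 32.01° = 191.334 N. With F at its minimum the package is on the verge of sliding down, so static friction is at its maximum μ_s N = 0.34 × 191.334 = 65.054 N and acts up the slope.
Equilibrium along the incline: F + μ_s N = mg sin 32.01°, so F = 119.584 − 65.054 = 54.530 N.

55 N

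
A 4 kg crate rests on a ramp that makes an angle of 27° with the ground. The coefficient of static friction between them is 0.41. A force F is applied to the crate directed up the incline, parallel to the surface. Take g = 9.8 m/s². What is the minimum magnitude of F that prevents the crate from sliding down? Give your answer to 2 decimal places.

The normal force is N = mg cos 27° = 34.927 N. With F at its minimum the crate is on the verge of sliding down, so static friction is at its maximum μ_s N = 0.41 × 34.927 = 14.320 N and acts up the slope.
Equilibrium along the incline: F + μ_s N = mg sin 27°, so F = 17.796 − 14.320 = 3.476 N.

3.48 N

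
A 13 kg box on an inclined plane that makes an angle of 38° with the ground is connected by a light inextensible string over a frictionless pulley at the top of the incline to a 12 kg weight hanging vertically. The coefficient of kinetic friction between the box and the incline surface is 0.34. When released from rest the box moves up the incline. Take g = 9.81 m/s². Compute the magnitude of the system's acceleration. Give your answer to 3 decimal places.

For the box on the incline: the weight component along the slope is m₁g sin 38° = 13 × 9.81 × 0.6157 = 78.520 N and the normal force is N = m₁g cos 38° = 100.495 N.
Kinetic friction opposes the box's motion up the incline: f = μN = 0.34 × 100.495 = 34.168 N acting down the slope.
Newton's second law for the box (up-slope positive): T − 78.520 − 34.168 = 13 a. For the hanging weight (downward positive): 12 × 9.81 − T = 12 a.
Adding the two equations eliminates T: 5.032 = 25 a, so a = 0.2013 m/s².

0.201 m/s²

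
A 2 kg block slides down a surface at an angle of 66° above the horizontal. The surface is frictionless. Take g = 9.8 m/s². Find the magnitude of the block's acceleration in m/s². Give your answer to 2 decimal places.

Resolving the weight along the incline: the component pulling the block down the slope is mg sin 66° = 2 × 9.8 × 0.9135 = 17.905 N, and the normal force is N = mg cos 66° = 2 × 9.8 × 0.4067 = 7.971 N.
With no friction the net force along the incline is 17.905 N, so a = g sin 66° = 17.905 / 2 = 8.9525 m/s².

8.95 m/s²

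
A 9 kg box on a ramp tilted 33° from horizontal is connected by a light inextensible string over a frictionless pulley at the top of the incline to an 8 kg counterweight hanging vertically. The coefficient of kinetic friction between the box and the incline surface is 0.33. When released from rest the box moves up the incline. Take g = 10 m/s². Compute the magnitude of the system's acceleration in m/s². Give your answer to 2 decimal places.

0.36 m/s²

For the box on the incline: the weight component along the slope is m₁g sin 33° = 9 × 10 × 0.5446 = 49.014 N and the normal force is N = m₁g cos 33° = 75.480 N.
Kinetic friction opposes the box's motion up the incline: f = μN = 0.33 × 75.480 = 24.908 N acting down the slope.
Newton's second law for the box (up-slope positive): T − 49.014 − 24.908 = 9 a. For the hanging counterweight (downward positive): 8 × 10 − T = 8 a.
Adding the two equations eliminates T: 6.078 = 17 a, so a = 0.3575 m/s².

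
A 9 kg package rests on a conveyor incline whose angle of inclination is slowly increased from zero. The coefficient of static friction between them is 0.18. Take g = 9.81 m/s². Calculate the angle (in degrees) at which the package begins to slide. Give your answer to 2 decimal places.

At the threshold of sliding, static friction is at its maximum μ_s N and exactly balances the weight component along the incline: mg sin θ = μ_s mg cos θ.
Hence tan θ = μ_s = 0.18, so θ = arctan(0.18) = 10.2040°.

10.20°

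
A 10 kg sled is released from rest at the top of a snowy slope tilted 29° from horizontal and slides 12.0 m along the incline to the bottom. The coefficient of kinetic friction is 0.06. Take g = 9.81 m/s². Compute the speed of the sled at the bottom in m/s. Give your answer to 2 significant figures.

10 m/s

The weight component along the incline is mg sin 29° = 47.560 N and the normal force is N = mg cos 29° = 85.800 N.
Friction up the slope is f = μN = 0.06 × 85.800 = 5.148 N, so the net downslope force is 47.560 − 5.148 = 42.412 N and a = 42.412 / 10 = 4.2412 m/s².
Starting from rest over a distance of 12.0 m, v² = 2aL = 2 × 4.2412 × 12.0 = 101.7888, so v = 10.0890 m/s.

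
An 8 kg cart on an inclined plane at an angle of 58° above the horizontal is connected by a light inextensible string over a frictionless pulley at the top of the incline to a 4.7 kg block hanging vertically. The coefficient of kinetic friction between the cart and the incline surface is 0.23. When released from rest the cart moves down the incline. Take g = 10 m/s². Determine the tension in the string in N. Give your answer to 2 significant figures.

For the cart on the incline: the weight component along the slope is m₁g sin 58° = 8 × 10 × 0.8480 = 67.840 N and the normal force is N = m₁g cos 58° = 42.394 N.
Kinetic friction opposes the cart's motion down the incline: f = μN = 0.23 × 42.394 = 9.751 N acting up the slope.
Newton's second law for the cart (down-slope positive): 67.840 − 9.751 − T = 8 a. For the hanging block (upward positive): T − 4.7 × 10 = 4.7 a.
Adding the two equations eliminates T: 11.089 = 12.7 a, so a = 0.8731 m/s².
Then from the hanging block's equation, T = 4.7 × (10 + 0.8731) = 51.104 N.

51 N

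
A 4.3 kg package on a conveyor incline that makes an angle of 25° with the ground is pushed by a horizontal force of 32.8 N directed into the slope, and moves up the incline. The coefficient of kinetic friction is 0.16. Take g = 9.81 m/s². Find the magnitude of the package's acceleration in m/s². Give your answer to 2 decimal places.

The horizontal push has components F cos 25° = 32.8 × 0.9063 = 29.727 N up the incline and F sin 25° = 32.8 × 0.4226 = 13.861 N pressing into the surface.
The normal force is therefore N = mg cos 25° + F sin 25° = 38.230 + 13.861 = 52.091 N, and kinetic friction down the slope is μN = 0.16 × 52.091 = 8.335 N.
Along the incline: F cos 25° − mg sin 25° − μN = ma, so 29.727 − 17.827 − 8.335 = 4.3 a, giving a = 0.8291 m/s².

0.83 m/s²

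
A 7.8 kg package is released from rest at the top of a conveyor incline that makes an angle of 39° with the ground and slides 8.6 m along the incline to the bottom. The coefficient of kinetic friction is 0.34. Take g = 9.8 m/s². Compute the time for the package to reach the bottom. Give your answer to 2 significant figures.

2.2 s

The weight component along the incline is mg sin 39° = 48.105 N and the normal force is N = mg cos 39° = 59.405 N.
Friction up the slope is f = μN = 0.34 × 59.405 = 20.198 N, so the net downslope force is 48.105 − 20.198 = 27.907 N and a = 27.907 / 7.8 = 3.5778 m/s².
Starting from rest, L = ½at², so t = √(2L/a) = √(2 × 8.6 / 3.5778) = 2.1926 s.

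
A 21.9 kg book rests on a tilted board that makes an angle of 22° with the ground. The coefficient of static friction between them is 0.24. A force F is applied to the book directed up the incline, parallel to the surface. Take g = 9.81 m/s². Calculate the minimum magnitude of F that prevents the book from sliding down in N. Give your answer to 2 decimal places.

32.67 N

The normal force is N = mg cos 22° = 199.195 N. With F at its minimum the book is on the verge of sliding down, so static friction is at its maximum μ_s N = 0.24 × 199.195 = 47.807 N and acts up the slope.
Equilibrium along the incline: F + μ_s N = mg sin 22°, so F = 80.480 − 47.807 = 32.673 N.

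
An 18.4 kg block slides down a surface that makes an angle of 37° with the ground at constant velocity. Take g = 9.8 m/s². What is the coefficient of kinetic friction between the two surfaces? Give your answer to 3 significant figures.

At constant velocity the net force along the incline is zero: mg sin 37° = μ mg cos 37°.
So μ = tan 37° = 0.6018 / 0.7986 = 0.7536.

0.754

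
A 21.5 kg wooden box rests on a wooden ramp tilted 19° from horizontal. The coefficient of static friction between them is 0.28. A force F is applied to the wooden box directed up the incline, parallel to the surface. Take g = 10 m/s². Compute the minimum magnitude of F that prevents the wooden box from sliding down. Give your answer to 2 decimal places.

13.08 N

The normal force is N = mg cos 19° = 203.286 N. With F at its minimum the wooden box is on the verge of sliding down, so static friction is at its maximum μ_s N = 0.28 × 203.286 = 56.920 N and acts up the slope.
Equilibrium along the incline: F + μ_s N = mg sin 19°, so F = 69.997 − 56.920 = 13.077 N.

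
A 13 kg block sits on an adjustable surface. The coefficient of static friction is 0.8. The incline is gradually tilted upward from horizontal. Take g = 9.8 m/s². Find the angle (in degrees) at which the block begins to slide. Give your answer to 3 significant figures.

38.7°

At the threshold of sliding, static friction is at its maximum μ_s N and exactly balances the weight component along the incline: mg sin θ = μ_s mg cos θ.
Hence tan θ = μ_s = 0.8, so θ = arctan(0.8) = 38.6598°.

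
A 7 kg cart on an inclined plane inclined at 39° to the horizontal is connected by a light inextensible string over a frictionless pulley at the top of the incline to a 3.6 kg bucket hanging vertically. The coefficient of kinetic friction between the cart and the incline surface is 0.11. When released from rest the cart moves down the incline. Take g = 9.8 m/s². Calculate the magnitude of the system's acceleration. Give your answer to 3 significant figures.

For the cart on the incline: the weight component along the slope is m₁g sin 39° = 7 × 9.8 × 0.6293 = 43.170 N and the normal force is N = m₁g cos 39° = 53.312 N.
Kinetic friction opposes the cart's motion down the incline: f = μN = 0.11 × 53.312 = 5.864 N acting up the slope.
Newton's second law for the cart (down-slope positive): 43.170 − 5.864 − T = 7 a. For the hanging bucket (upward positive): T − 3.6 × 9.8 = 3.6 a.
Adding the two equations eliminates T: 2.026 = 10.6 a, so a = 0.1911 m/s².

0.191 m/s²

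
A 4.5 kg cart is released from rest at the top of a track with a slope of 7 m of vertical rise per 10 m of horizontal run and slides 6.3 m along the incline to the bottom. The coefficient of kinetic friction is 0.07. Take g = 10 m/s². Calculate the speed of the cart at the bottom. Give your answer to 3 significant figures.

8.06 m/s

The weight component along the incline is mg sin 34.99° = 25.806 N and the normal force is N = mg cos 34.99° = 36.865 N.
Friction up the slope is f = μN = 0.07 × 36.865 = 2.581 N, so the net downslope force is 25.806 − 2.581 = 23.225 N and a = 23.225 / 4.5 = 5.1611 m/s².
Starting from rest over a distance of 6.3 m, v² = 2aL = 2 × 5.1611 × 6.3 = 65.0299, so v = 8.0641 m/s.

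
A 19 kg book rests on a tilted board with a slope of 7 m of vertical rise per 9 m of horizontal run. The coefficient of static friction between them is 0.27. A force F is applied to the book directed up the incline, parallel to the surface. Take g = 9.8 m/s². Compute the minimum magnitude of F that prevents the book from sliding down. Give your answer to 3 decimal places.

74.632 N

The normal force is N = mg cos 37.87° = 146.977 N. With F at its minimum the book is on the verge of sliding down, so static friction is at its maximum μ_s N = 0.27 × 146.977 = 39.684 N and acts up the slope.
Equilibrium along the incline: F + μ_s N = mg sin 37.87°, so F = 114.316 − 39.684 = 74.632 N.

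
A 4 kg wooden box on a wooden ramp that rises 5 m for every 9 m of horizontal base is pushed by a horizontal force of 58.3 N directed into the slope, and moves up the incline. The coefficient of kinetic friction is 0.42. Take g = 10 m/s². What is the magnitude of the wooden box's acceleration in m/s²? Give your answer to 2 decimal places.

1.24 m/s²

The horizontal push has components F cos 29.05° = 58.3 × 0.8742 = 50.966 N up the incline and F sin 29.05° = 58.3 × 0.4856 = 28.310 N pressing into the surface.
The normal force is therefore N = mg cos 29.05° + F sin 29.05° = 34.968 + 28.310 = 63.278 N, and kinetic friction down the slope is μN = 0.42 × 63.278 = 26.577 N.
Along the incline: F cos 29.05° − mg sin 29.05° − μN = ma, so 50.966 − 19.424 − 26.577 = 4 a, giving a = 1.2412 m/s².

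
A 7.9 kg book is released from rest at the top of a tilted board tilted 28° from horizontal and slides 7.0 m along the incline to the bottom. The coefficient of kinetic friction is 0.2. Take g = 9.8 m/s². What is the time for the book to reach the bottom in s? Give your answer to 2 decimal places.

2.21 s

The weight component along the incline is mg sin 28° = 36.346 N and the normal force is N = mg cos 28° = 68.358 N.
Friction up the slope is f = μN = 0.2 × 68.358 = 13.672 N, so the net downslope force is 36.346 − 13.672 = 22.674 N and a = 22.674 / 7.9 = 2.8701 m/s².
Starting from rest, L = ½at², so t = √(2L/a) = √(2 × 7.0 / 2.8701) = 2.2086 s.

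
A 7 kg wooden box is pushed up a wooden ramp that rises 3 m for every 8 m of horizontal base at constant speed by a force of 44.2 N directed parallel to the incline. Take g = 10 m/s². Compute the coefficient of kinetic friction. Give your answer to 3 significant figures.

At constant speed ΣF = 0 along the incline. The applied 44.2 N acts up the slope; the weight component mg sin 20.56° = 24.579 N and kinetic friction μN both act down the slope.
So 44.2 = 24.579 + μ × 65.543, giving μ = (44.2 − 24.579) / 65.543 = 0.2994.

0.299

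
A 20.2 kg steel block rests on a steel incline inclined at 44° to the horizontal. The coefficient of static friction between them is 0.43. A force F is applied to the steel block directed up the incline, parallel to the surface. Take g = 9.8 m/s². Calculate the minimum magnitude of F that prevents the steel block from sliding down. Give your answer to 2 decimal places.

The normal force is N = mg cos 44° = 142.401 N. With F at its minimum the steel block is on the verge of sliding down, so static friction is at its maximum μ_s N = 0.43 × 142.401 = 61.232 N and acts up the slope.
Equilibrium along the incline: F + μ_s N = mg sin 44°, so F = 137.515 − 61.232 = 76.283 N.

76.28 N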